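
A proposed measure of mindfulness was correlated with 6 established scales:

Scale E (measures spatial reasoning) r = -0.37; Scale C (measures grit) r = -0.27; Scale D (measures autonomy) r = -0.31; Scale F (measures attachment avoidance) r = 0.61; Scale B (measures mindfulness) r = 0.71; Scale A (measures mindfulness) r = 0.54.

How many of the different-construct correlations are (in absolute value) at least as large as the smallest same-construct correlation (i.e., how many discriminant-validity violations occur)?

1

Convergent (same construct = mindfulness): Scale B, Scale A.
Smallest convergent = 0.54. Discriminant |r|: 0.37, 0.27, 0.31, 0.61; count ≥ 0.54 → 1.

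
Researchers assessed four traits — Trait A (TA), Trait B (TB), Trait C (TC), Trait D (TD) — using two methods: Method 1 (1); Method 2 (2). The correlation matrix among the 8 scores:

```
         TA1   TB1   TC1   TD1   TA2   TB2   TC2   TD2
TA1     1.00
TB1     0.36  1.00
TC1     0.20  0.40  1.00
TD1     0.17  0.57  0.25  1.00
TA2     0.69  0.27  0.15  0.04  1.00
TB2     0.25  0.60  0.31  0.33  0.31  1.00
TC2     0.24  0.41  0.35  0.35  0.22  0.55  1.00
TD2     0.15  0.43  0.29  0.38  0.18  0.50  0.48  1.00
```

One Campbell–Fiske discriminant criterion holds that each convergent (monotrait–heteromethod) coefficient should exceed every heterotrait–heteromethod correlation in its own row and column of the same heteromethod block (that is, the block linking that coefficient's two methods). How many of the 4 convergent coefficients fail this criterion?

2

Checking each validity diagonal entry against its comparison values:
TA (methods 1·2): 0.69 vs {0.25, 0.27, 0.24, 0.15, 0.15, 0.04} → pass.
TB (methods 1·2): 0.60 vs {0.27, 0.25, 0.41, 0.31, 0.43, 0.33} → pass.
TC (methods 1·2): 0.35 vs {0.15, 0.24, 0.31, 0.41, 0.29, 0.35} → fail.
TD (methods 1·2): 0.38 vs {0.04, 0.15, 0.33, 0.43, 0.35, 0.29} → fail.
2 of 4 fail.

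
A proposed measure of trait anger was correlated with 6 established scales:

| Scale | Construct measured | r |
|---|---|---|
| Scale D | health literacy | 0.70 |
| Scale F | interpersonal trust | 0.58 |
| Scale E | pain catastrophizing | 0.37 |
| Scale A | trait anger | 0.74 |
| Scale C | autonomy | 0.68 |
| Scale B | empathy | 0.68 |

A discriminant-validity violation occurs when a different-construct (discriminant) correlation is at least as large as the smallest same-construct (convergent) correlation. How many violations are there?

0

Convergent (same construct = trait anger): Scale A.
Smallest convergent = 0.74. Discriminant values: 0.70, 0.58, 0.37, 0.68, 0.68; count ≥ 0.74 → 0.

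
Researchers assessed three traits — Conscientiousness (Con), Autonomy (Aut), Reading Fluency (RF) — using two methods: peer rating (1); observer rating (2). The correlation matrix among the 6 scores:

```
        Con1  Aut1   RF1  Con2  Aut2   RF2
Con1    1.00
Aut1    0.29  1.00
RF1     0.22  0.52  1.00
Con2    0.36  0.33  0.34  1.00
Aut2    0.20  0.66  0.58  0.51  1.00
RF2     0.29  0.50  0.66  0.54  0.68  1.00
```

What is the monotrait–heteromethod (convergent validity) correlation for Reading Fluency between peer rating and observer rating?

0.66

Same trait (RF), different methods: r(RF1, RF2) = 0.66.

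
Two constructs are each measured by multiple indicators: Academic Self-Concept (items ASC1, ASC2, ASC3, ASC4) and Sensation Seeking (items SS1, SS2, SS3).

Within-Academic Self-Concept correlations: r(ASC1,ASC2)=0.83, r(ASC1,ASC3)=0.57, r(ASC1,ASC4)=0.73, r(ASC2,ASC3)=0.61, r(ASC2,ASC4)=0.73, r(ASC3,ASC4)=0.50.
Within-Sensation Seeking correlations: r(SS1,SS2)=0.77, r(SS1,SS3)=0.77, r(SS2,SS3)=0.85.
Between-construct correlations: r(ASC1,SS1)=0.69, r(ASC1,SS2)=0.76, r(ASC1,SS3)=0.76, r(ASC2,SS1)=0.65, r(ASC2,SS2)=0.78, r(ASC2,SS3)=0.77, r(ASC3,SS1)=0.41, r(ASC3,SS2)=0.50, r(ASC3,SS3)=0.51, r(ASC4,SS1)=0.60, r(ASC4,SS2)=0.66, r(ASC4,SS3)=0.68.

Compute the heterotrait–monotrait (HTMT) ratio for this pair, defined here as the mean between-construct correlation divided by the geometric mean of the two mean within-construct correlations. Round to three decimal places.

Mean heterotrait r = 7.77/12 = 0.6475.
Mean within-ASC = 3.97/6 = 0.6617; mean within-SS = 2.39/3 = 0.7967.
Geometric mean = √(0.6617 × 0.7967) = 0.7261.
HTMT = 0.6475 / 0.7261 = 0.892.

0.892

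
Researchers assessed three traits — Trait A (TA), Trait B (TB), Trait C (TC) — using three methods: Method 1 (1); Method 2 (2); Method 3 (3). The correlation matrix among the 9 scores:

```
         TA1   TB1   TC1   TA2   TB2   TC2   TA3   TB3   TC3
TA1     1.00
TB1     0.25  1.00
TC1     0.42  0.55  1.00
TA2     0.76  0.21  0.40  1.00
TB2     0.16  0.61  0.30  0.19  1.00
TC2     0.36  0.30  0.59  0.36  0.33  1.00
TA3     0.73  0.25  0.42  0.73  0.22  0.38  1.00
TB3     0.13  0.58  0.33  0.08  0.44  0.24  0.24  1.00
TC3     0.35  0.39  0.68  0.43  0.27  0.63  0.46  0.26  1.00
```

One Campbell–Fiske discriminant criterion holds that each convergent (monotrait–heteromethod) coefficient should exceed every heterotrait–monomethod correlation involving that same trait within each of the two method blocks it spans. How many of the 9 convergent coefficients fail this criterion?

Convergent coefficients and their comparison sets:
TA (methods 1·2): 0.76 vs {0.25, 0.19, 0.42, 0.36} → pass.
TA (methods 1·3): 0.73 vs {0.25, 0.24, 0.42, 0.46} → pass.
TA (methods 2·3): 0.73 vs {0.19, 0.24, 0.36, 0.46} → pass.
TB (methods 1·2): 0.61 vs {0.25, 0.19, 0.55, 0.33} → pass.
TB (methods 1·3): 0.58 vs {0.25, 0.24, 0.55, 0.26} → pass.
TB (methods 2·3): 0.44 vs {0.19, 0.24, 0.33, 0.26} → pass.
TC (methods 1·2): 0.59 vs {0.42, 0.36, 0.55, 0.33} → pass.
TC (methods 1·3): 0.68 vs {0.42, 0.46, 0.55, 0.26} → pass.
TC (methods 2·3): 0.63 vs {0.36, 0.46, 0.33, 0.26} → pass.
0 of 9 fail.

0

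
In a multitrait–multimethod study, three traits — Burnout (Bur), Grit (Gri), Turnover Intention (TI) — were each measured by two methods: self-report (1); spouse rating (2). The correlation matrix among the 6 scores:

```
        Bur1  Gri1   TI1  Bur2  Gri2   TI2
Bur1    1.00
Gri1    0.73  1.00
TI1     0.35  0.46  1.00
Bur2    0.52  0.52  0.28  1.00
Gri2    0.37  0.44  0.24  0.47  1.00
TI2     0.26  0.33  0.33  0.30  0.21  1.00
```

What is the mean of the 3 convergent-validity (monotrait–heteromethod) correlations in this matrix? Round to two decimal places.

0.43

Convergent values: 0.52, 0.44, 0.33; mean = 1.29/3 = 0.43.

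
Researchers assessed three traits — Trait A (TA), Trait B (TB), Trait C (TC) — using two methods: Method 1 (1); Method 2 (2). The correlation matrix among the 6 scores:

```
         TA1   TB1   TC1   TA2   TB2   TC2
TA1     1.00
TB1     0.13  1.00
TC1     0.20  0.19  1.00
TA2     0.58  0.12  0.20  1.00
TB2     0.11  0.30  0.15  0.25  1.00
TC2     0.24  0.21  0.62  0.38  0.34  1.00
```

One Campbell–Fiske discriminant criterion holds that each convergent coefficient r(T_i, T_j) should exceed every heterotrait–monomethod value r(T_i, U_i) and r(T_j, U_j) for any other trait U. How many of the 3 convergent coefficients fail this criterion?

1

Checking each validity diagonal entry against its comparison values:
TA (methods 1·2): 0.58 vs {0.13, 0.25, 0.20, 0.38} → pass.
TB (methods 1·2): 0.30 vs {0.13, 0.25, 0.19, 0.34} → fail.
TC (methods 1·2): 0.62 vs {0.20, 0.38, 0.19, 0.34} → pass.
1 of 3 fail.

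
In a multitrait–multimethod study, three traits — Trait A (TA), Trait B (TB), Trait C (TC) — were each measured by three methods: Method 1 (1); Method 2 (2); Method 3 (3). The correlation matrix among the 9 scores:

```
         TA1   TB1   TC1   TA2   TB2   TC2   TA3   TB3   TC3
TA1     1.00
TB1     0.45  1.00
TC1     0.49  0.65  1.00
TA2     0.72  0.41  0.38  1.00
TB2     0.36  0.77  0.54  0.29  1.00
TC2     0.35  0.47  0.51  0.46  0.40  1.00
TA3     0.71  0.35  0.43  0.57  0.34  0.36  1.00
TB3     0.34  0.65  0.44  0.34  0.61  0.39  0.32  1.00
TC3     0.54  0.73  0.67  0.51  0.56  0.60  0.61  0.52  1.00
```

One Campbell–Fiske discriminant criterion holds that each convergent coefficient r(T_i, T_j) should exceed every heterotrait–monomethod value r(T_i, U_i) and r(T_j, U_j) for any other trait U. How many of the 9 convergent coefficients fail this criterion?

Convergent coefficients and their comparison sets:
TA (methods 1·2): 0.72 vs {0.45, 0.29, 0.49, 0.46} → pass.
TA (methods 1·3): 0.71 vs {0.45, 0.32, 0.49, 0.61} → pass.
TA (methods 2·3): 0.57 vs {0.29, 0.32, 0.46, 0.61} → fail.
TB (methods 1·2): 0.77 vs {0.45, 0.29, 0.65, 0.40} → pass.
TB (methods 1·3): 0.65 vs {0.45, 0.32, 0.65, 0.52} → fail.
TB (methods 2·3): 0.61 vs {0.29, 0.32, 0.40, 0.52} → pass.
TC (methods 1·2): 0.51 vs {0.49, 0.46, 0.65, 0.40} → fail.
TC (methods 1·3): 0.67 vs {0.49, 0.61, 0.65, 0.52} → pass.
TC (methods 2·3): 0.60 vs {0.46, 0.61, 0.40, 0.52} → fail.
4 of 9 fail.

4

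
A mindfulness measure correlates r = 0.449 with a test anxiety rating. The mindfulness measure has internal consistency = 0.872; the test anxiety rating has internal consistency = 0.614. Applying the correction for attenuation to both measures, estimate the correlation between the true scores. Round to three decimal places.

0.614

r_true = r_obs / √(r_xx · r_yy) = 0.449 / √(0.872 × 0.614) = 0.449 / √0.535408 = 0.449 / 0.7317 ≈ 0.614.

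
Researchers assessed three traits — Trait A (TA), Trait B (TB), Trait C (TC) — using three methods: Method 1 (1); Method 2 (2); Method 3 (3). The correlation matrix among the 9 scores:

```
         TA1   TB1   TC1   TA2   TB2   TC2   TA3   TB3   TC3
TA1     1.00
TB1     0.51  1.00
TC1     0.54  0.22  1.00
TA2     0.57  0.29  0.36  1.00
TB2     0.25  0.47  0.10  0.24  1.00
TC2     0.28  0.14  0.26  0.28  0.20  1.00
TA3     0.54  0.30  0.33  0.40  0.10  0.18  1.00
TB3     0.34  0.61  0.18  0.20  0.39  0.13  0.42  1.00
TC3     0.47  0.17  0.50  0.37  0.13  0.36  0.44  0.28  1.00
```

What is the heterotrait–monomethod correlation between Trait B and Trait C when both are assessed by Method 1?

0.22

Different traits, same method: r(TB1, TC1) = 0.22.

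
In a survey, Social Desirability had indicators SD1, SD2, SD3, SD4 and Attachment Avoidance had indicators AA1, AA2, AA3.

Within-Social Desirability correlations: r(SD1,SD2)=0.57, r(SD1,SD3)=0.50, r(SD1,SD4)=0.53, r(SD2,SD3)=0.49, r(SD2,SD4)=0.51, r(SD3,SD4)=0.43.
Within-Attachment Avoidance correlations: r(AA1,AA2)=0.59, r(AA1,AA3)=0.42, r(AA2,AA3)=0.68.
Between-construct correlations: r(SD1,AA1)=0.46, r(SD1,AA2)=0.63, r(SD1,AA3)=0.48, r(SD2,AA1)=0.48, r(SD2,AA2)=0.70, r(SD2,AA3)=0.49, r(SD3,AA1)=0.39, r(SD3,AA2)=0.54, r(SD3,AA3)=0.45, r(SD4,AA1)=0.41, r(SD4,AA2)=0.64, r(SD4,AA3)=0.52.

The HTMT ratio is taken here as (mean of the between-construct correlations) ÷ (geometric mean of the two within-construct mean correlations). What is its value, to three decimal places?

0.967

Between-construct mean = 6.19/12 = 0.5158.
Mean within-SD = 3.03/6 = 0.5050; mean within-AA = 1.69/3 = 0.5633.
Geometric mean = √(0.5050 × 0.5633) = 0.5334.
HTMT = 0.5158 / 0.5334 = 0.967.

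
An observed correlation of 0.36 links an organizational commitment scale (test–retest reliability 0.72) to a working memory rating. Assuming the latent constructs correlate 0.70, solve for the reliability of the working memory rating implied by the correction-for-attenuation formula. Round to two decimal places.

r_true = r_obs / √(r_xx · r_yy) ⇒ 0.70 = 0.36 / √(0.72 · r_yy).
√(0.72 · r_yy) = 0.36 / 0.70 = 0.5143; 0.72 · r_yy = 0.2645; r_yy = 0.2645 / 0.72 ≈ 0.37.

0.37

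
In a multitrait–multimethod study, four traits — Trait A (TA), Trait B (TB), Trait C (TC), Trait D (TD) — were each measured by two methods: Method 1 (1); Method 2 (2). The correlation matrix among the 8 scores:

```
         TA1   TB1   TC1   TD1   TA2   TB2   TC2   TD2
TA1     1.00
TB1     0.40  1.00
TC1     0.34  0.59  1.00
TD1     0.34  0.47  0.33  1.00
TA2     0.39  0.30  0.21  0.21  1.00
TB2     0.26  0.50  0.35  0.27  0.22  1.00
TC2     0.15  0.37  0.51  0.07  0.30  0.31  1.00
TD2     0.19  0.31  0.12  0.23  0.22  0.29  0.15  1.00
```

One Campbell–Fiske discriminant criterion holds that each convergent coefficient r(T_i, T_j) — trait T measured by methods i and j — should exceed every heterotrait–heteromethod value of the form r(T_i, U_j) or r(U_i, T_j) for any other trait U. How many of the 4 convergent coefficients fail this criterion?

Convergent coefficients and their comparison sets:
TA (methods 1·2): 0.39 vs {0.26, 0.30, 0.15, 0.21, 0.19, 0.21} → pass.
TB (methods 1·2): 0.50 vs {0.30, 0.26, 0.37, 0.35, 0.31, 0.27} → pass.
TC (methods 1·2): 0.51 vs {0.21, 0.15, 0.35, 0.37, 0.12, 0.07} → pass.
TD (methods 1·2): 0.23 vs {0.21, 0.19, 0.27, 0.31, 0.07, 0.12} → fail.
1 of 4 fail.

1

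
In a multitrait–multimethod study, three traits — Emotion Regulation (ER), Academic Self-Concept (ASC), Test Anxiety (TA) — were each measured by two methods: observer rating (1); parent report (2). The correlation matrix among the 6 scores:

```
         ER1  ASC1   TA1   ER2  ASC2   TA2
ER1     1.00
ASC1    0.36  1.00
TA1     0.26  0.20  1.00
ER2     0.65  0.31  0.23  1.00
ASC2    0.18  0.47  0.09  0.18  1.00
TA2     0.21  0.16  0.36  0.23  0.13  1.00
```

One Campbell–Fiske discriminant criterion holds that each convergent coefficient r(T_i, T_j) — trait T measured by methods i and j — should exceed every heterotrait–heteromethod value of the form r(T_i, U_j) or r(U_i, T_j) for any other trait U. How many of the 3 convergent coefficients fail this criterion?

0

Convergent coefficients and their comparison sets:
ER (methods 1·2): 0.65 vs {0.18, 0.31, 0.21, 0.23} → pass.
ASC (methods 1·2): 0.47 vs {0.31, 0.18, 0.16, 0.09} → pass.
TA (methods 1·2): 0.36 vs {0.23, 0.21, 0.09, 0.16} → pass.
0 of 3 fail.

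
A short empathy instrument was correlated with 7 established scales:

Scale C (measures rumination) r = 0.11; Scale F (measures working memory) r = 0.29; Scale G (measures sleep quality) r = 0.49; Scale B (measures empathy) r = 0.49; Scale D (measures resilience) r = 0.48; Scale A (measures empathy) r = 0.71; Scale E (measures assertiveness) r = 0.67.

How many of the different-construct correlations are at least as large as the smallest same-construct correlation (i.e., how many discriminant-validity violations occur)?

Convergent (same construct = empathy): Scale B, Scale A.
Smallest convergent = 0.49. Discriminant values: 0.11, 0.29, 0.49, 0.48, 0.67; count ≥ 0.49 → 2.

2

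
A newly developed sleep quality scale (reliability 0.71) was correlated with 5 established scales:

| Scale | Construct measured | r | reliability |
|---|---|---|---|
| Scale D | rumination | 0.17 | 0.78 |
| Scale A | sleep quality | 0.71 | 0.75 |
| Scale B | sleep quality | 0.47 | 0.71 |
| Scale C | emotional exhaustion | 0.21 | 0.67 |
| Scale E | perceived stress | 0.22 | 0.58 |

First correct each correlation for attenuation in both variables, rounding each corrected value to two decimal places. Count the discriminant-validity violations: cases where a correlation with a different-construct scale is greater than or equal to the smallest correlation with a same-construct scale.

0

Disattenuated r (r / √(r_scale · r_new)):
  Scale D (disc): 0.17 / √(0.78·0.71) = 0.23
  Scale A (conv): 0.71 / √(0.75·0.71) = 0.97
  Scale B (conv): 0.47 / √(0.71·0.71) = 0.66
  Scale C (disc): 0.21 / √(0.67·0.71) = 0.30
  Scale E (disc): 0.22 / √(0.58·0.71) = 0.34
Smallest convergent = 0.66. Discriminant values: 0.23, 0.30, 0.34; count ≥ 0.66 → 0.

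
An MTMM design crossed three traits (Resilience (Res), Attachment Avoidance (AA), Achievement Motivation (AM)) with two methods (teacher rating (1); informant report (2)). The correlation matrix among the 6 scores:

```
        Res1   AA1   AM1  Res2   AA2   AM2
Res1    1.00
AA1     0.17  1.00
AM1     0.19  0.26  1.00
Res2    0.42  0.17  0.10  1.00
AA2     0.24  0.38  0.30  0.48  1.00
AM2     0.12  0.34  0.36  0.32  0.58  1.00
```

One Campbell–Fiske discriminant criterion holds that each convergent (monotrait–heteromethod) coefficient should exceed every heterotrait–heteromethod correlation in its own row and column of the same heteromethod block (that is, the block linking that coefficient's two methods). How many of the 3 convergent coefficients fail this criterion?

Checking each validity diagonal entry against its comparison values:
Res (methods 1·2): 0.42 vs {0.24, 0.17, 0.12, 0.10} → pass.
AA (methods 1·2): 0.38 vs {0.17, 0.24, 0.34, 0.30} → pass.
AM (methods 1·2): 0.36 vs {0.10, 0.12, 0.30, 0.34} → pass.
0 of 3 fail.

0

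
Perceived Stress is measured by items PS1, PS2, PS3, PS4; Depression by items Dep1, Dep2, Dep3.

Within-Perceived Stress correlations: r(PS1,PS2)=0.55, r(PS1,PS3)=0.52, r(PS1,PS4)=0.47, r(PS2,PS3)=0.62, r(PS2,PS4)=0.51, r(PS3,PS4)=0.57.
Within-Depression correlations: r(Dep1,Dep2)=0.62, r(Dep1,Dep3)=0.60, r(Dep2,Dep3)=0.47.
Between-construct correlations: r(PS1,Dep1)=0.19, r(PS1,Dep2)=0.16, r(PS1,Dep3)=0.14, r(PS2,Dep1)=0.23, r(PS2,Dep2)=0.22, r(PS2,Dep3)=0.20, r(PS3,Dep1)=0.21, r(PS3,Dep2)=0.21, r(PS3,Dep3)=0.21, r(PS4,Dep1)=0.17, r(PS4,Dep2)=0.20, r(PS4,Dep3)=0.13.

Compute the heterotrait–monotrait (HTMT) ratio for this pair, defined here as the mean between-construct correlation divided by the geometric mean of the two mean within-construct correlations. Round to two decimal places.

0.34

Between-construct mean = 2.27/12 = 0.1892.
Mean within-PS = 3.24/6 = 0.5400; mean within-Dep = 1.69/3 = 0.5633.
Geometric mean = √(0.5400 × 0.5633) = 0.5515.
HTMT = 0.1892 / 0.5515 = 0.34.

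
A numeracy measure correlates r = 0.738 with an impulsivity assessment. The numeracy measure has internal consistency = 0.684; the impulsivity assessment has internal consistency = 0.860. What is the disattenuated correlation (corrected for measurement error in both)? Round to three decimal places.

r_true = r_obs / √(r_xx · r_yy) = 0.738 / √(0.684 × 0.860) = 0.738 / √0.588240 = 0.738 / 0.7670 ≈ 0.962.

0.962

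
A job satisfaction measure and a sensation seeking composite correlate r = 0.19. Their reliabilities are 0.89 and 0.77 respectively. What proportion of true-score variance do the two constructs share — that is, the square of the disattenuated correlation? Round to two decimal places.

0.05

Disattenuated r = 0.19 / √(0.89 × 0.77) = 0.19 / 0.8278 = 0.2295.
Shared true-score variance = 0.2295² = 0.0527 ≈ 0.05.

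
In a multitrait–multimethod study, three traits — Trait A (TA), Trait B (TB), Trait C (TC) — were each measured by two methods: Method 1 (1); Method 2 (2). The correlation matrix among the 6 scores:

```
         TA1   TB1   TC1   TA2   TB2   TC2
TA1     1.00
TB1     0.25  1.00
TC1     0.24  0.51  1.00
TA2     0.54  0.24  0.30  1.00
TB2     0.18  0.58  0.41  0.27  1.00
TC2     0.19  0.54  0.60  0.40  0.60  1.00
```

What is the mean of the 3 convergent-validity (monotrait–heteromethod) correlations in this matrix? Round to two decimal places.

0.57

Convergent values: 0.54, 0.58, 0.60; mean = 1.72/3 = 0.57.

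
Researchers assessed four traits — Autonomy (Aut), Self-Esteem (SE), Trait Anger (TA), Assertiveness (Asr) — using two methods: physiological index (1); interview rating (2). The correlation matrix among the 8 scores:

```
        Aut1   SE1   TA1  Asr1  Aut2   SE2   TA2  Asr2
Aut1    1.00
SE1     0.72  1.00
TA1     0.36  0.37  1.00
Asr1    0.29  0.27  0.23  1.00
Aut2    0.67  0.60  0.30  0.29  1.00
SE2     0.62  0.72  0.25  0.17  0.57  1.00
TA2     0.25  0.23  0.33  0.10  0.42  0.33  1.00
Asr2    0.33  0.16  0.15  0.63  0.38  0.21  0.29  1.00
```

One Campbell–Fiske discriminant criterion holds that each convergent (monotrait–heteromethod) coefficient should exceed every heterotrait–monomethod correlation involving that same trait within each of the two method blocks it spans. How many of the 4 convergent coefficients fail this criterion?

3

Convergent coefficients and their comparison sets:
Aut (methods 1·2): 0.67 vs {0.72, 0.57, 0.36, 0.42, 0.29, 0.38} → fail.
SE (methods 1·2): 0.72 vs {0.72, 0.57, 0.37, 0.33, 0.27, 0.21} → fail.
TA (methods 1·2): 0.33 vs {0.36, 0.42, 0.37, 0.33, 0.23, 0.29} → fail.
Asr (methods 1·2): 0.63 vs {0.29, 0.38, 0.27, 0.21, 0.23, 0.29} → pass.
3 of 4 fail.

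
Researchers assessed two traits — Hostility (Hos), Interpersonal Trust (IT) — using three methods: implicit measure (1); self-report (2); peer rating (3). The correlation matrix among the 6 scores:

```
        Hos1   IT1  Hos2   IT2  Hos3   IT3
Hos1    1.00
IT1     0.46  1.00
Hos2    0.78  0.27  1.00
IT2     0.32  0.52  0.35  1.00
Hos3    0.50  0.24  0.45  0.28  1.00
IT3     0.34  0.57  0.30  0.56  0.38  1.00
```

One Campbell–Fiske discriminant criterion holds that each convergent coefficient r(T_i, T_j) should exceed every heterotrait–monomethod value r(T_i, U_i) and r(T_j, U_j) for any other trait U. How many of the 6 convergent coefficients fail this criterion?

Checking each validity diagonal entry against its comparison values:
Hos (methods 1·2): 0.78 vs {0.46, 0.35} → pass.
Hos (methods 1·3): 0.50 vs {0.46, 0.38} → pass.
Hos (methods 2·3): 0.45 vs {0.35, 0.38} → pass.
IT (methods 1·2): 0.52 vs {0.46, 0.35} → pass.
IT (methods 1·3): 0.57 vs {0.46, 0.38} → pass.
IT (methods 2·3): 0.56 vs {0.35, 0.38} → pass.
0 of 6 fail.

0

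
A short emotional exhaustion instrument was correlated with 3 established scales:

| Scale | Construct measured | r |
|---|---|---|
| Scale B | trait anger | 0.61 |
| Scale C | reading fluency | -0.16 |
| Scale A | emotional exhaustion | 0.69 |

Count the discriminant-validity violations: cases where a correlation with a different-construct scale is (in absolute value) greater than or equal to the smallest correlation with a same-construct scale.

0

Convergent (same construct = emotional exhaustion): Scale A.
Smallest convergent = 0.69. Discriminant |r|: 0.61, 0.16; count ≥ 0.69 → 0.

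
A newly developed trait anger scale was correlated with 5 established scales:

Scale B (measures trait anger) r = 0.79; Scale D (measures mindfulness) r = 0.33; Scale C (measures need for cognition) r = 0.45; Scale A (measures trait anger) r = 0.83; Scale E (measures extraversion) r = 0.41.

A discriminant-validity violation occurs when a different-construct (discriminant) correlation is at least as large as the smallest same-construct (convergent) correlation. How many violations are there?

0

Convergent (same construct = trait anger): Scale B, Scale A.
Smallest convergent = 0.79. Discriminant values: 0.33, 0.45, 0.41; count ≥ 0.79 → 0.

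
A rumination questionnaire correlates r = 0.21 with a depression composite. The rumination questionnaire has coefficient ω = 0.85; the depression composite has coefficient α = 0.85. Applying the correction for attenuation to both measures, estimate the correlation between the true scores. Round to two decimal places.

0.25

r_true = r_obs / √(r_xx · r_yy) = 0.21 / √(0.85 × 0.85) = 0.21 / √0.7225 = 0.21 / 0.8500 ≈ 0.25.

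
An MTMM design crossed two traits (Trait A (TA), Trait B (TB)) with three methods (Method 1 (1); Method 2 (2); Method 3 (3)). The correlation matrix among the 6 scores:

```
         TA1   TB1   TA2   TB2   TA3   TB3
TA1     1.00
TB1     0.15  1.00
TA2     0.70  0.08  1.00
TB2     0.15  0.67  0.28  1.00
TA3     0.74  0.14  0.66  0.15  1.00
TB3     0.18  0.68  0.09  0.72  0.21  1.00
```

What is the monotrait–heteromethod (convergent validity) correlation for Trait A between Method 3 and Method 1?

Same trait (TA), different methods: r(TA3, TA1) = 0.74.

0.74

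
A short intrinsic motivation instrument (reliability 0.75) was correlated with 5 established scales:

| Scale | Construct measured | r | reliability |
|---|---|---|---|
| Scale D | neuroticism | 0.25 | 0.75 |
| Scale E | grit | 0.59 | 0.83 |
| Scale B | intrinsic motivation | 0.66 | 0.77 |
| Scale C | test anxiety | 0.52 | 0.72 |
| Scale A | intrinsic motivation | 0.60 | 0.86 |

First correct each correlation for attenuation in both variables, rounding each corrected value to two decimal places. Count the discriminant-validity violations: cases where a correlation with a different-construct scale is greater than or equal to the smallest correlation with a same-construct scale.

1

Disattenuated r (r / √(r_scale · r_new)):
  Scale D (disc): 0.25 / √(0.75·0.75) = 0.33
  Scale E (disc): 0.59 / √(0.83·0.75) = 0.75
  Scale B (conv): 0.66 / √(0.77·0.75) = 0.87
  Scale C (disc): 0.52 / √(0.72·0.75) = 0.71
  Scale A (conv): 0.60 / √(0.86·0.75) = 0.75
Smallest convergent = 0.75. Discriminant values: 0.33, 0.75, 0.71; count ≥ 0.75 → 1.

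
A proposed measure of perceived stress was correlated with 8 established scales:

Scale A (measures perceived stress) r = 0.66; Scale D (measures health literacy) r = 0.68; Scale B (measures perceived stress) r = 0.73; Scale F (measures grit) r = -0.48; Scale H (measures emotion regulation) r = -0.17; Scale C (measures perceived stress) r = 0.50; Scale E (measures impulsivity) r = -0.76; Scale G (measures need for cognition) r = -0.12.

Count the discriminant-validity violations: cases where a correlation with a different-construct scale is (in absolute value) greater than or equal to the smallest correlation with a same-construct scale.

2

Convergent (same construct = perceived stress): Scale A, Scale B, Scale C.
Smallest convergent = 0.50. Discriminant |r|: 0.68, 0.48, 0.17, 0.76, 0.12; count ≥ 0.50 → 2.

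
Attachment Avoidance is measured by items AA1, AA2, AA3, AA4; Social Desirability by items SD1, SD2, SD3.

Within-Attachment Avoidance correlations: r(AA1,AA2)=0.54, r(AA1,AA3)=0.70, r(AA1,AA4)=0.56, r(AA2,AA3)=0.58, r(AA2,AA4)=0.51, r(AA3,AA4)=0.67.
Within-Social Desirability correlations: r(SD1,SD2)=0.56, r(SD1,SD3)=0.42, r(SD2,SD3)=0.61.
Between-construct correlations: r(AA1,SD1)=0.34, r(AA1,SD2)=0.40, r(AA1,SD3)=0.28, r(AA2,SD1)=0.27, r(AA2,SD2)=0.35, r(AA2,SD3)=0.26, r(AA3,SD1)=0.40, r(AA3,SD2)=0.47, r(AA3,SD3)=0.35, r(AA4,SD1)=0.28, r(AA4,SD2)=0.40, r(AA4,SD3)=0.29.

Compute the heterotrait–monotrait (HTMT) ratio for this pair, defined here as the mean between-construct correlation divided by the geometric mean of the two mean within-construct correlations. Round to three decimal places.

Mean heterotrait r = 4.09/12 = 0.3408.
Mean within-AA = 3.56/6 = 0.5933; mean within-SD = 1.59/3 = 0.5300.
Geometric mean = √(0.5933 × 0.5300) = 0.5608.
HTMT = 0.3408 / 0.5608 = 0.608.

0.608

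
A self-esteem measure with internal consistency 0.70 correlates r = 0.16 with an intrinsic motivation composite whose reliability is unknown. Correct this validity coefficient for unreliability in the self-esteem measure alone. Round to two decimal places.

0.19

Single correction: r_c = r_obs / √r_xx = 0.16 / √0.70 = 0.16 / 0.8367 ≈ 0.19.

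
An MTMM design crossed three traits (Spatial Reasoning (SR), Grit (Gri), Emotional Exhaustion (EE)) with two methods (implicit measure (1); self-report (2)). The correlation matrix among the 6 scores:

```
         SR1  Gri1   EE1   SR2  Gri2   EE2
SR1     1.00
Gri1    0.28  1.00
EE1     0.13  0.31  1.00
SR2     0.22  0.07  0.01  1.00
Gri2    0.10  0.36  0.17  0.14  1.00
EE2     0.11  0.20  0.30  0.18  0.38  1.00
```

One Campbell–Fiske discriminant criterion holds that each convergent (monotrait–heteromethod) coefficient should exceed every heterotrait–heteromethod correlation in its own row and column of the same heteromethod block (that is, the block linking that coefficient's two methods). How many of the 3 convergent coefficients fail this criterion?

0

Checking each validity diagonal entry against its comparison values:
SR (methods 1·2): 0.22 vs {0.10, 0.07, 0.11, 0.01} → pass.
Gri (methods 1·2): 0.36 vs {0.07, 0.10, 0.20, 0.17} → pass.
EE (methods 1·2): 0.30 vs {0.01, 0.11, 0.17, 0.20} → pass.
0 of 3 fail.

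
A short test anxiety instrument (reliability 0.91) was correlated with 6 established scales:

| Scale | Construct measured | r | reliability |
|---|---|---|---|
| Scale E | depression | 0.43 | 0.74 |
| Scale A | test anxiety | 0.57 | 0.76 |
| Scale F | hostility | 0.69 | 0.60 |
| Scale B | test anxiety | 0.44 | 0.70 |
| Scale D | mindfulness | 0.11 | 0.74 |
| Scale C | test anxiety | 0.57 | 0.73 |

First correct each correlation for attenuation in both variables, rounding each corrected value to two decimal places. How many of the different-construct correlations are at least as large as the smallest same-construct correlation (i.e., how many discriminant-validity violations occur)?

Disattenuated r (r / √(r_scale · r_new)):
  Scale E (disc): 0.43 / √(0.74·0.91) = 0.52
  Scale A (conv): 0.57 / √(0.76·0.91) = 0.69
  Scale F (disc): 0.69 / √(0.60·0.91) = 0.93
  Scale B (conv): 0.44 / √(0.70·0.91) = 0.55
  Scale D (disc): 0.11 / √(0.74·0.91) = 0.13
  Scale C (conv): 0.57 / √(0.73·0.91) = 0.70
Smallest convergent = 0.55. Discriminant values: 0.52, 0.93, 0.13; count ≥ 0.55 → 1.

1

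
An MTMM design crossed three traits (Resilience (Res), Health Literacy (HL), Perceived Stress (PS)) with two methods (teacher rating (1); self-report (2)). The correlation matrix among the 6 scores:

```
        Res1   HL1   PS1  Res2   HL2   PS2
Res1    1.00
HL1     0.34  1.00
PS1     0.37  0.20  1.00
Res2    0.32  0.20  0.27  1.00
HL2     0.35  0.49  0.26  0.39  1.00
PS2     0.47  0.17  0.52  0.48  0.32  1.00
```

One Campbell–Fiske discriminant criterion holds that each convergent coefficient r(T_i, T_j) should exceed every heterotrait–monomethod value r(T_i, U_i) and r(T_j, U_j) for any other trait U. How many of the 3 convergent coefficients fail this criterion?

1

Convergent coefficients and their comparison sets:
Res (methods 1·2): 0.32 vs {0.34, 0.39, 0.37, 0.48} → fail.
HL (methods 1·2): 0.49 vs {0.34, 0.39, 0.20, 0.32} → pass.
PS (methods 1·2): 0.52 vs {0.37, 0.48, 0.20, 0.32} → pass.
1 of 3 fail.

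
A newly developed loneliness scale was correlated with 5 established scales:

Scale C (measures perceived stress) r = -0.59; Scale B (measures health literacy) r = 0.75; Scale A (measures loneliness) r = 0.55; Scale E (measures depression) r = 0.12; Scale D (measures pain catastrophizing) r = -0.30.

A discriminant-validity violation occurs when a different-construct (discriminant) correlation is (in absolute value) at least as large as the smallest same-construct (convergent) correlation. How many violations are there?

Convergent (same construct = loneliness): Scale A.
Smallest convergent = 0.55. Discriminant |r|: 0.59, 0.75, 0.12, 0.30; count ≥ 0.55 → 2.

2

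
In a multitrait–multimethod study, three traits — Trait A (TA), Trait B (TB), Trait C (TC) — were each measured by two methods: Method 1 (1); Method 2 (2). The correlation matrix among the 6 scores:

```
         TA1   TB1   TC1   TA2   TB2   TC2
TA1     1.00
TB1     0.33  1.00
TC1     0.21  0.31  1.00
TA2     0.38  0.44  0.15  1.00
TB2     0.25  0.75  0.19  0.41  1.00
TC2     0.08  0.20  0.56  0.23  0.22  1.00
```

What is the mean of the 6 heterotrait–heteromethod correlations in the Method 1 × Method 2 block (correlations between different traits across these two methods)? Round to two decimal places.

0.22

HTHM values (method 1 × method 2): 0.25, 0.08, 0.44, 0.20, 0.15, 0.19; mean = 1.31/6 = 0.22.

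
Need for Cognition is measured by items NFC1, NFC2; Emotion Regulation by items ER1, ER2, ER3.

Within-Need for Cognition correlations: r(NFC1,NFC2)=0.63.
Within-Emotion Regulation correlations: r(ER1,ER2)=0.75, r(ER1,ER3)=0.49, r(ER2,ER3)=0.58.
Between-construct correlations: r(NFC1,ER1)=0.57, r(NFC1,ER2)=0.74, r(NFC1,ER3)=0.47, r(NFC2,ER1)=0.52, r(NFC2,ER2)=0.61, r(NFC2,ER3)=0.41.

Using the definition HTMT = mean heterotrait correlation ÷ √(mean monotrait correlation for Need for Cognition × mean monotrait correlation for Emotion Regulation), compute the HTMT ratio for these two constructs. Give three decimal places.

0.895

Between-construct mean = 3.32/6 = 0.5533.
Mean within-NFC = 0.63/1 = 0.6300; mean within-ER = 1.82/3 = 0.6067.
Geometric mean = √(0.6300 × 0.6067) = 0.6182.
HTMT = 0.5533 / 0.6182 = 0.895.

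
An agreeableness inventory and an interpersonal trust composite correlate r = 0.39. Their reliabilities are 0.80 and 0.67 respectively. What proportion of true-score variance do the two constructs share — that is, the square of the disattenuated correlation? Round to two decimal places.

Disattenuated r = 0.39 / √(0.80 × 0.67) = 0.39 / 0.7321 = 0.5327.
Shared true-score variance = 0.5327² = 0.2838 ≈ 0.28.

0.28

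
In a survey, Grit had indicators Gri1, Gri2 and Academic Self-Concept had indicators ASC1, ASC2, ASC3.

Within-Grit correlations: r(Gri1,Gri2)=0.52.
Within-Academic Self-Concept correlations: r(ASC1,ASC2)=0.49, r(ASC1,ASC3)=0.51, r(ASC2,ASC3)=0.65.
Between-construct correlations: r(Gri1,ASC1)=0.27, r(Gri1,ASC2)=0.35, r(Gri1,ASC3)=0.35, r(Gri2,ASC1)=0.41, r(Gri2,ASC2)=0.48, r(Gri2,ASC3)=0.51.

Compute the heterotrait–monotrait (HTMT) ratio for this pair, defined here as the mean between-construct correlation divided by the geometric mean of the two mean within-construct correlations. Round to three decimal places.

0.739

Between-construct mean = 2.37/6 = 0.3950.
Mean within-Gri = 0.52/1 = 0.5200; mean within-ASC = 1.65/3 = 0.5500.
Geometric mean = √(0.5200 × 0.5500) = 0.5348.
HTMT = 0.3950 / 0.5348 = 0.739.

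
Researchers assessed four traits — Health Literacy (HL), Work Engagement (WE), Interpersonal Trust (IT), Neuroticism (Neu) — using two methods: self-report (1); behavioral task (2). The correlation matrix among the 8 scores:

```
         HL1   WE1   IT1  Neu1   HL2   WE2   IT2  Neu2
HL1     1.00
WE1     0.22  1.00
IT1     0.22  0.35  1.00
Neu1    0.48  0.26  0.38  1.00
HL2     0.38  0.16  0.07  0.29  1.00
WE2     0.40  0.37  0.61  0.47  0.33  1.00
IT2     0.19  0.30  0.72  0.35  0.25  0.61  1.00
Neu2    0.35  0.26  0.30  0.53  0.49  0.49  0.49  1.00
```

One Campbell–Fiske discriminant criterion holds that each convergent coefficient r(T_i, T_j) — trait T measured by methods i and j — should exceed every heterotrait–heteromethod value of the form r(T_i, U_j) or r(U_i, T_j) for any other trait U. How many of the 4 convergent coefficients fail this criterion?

2

Checking each validity diagonal entry against its comparison values:
HL (methods 1·2): 0.38 vs {0.40, 0.16, 0.19, 0.07, 0.35, 0.29} → fail.
WE (methods 1·2): 0.37 vs {0.16, 0.40, 0.30, 0.61, 0.26, 0.47} → fail.
IT (methods 1·2): 0.72 vs {0.07, 0.19, 0.61, 0.30, 0.30, 0.35} → pass.
Neu (methods 1·2): 0.53 vs {0.29, 0.35, 0.47, 0.26, 0.35, 0.30} → pass.
2 of 4 fail.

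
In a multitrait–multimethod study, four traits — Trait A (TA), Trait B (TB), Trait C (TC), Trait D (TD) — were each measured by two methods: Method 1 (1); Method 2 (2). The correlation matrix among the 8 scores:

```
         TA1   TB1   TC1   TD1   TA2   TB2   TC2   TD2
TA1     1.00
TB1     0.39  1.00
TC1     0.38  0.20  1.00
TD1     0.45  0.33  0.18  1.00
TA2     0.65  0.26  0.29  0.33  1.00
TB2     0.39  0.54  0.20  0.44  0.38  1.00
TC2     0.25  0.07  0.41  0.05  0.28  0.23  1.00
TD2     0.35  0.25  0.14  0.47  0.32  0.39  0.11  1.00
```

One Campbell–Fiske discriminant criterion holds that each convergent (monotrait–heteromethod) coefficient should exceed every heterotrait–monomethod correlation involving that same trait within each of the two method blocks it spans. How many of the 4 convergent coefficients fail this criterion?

Each convergent coefficient versus the relevant comparison correlations:
TA (methods 1·2): 0.65 vs {0.39, 0.38, 0.38, 0.28, 0.45, 0.32} → pass.
TB (methods 1·2): 0.54 vs {0.39, 0.38, 0.20, 0.23, 0.33, 0.39} → pass.
TC (methods 1·2): 0.41 vs {0.38, 0.28, 0.20, 0.23, 0.18, 0.11} → pass.
TD (methods 1·2): 0.47 vs {0.45, 0.32, 0.33, 0.39, 0.18, 0.11} → pass.
0 of 4 fail.

0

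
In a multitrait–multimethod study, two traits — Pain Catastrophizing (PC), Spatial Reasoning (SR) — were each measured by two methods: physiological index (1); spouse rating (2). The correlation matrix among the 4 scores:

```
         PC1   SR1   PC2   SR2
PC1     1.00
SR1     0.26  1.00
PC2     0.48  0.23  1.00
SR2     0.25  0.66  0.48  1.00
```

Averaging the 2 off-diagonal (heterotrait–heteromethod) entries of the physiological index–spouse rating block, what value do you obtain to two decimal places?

0.24

HTHM values (method 1 × method 2): 0.25, 0.23; mean = 0.48/2 = 0.24.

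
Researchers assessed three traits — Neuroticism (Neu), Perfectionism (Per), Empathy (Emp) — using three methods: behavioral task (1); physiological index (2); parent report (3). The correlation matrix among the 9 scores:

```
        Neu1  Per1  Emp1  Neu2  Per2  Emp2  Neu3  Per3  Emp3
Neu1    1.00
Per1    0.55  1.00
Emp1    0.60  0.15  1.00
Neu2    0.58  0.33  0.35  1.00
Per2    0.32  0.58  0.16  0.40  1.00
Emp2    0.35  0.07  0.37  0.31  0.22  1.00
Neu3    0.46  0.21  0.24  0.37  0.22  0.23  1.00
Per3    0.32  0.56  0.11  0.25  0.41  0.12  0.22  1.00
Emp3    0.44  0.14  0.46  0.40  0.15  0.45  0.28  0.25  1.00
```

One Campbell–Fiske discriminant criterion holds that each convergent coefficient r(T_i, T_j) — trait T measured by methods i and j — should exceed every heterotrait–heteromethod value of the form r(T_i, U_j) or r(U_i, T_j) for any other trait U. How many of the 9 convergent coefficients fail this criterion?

Each convergent coefficient versus the relevant comparison correlations:
Neu (methods 1·2): 0.58 vs {0.32, 0.33, 0.35, 0.35} → pass.
Neu (methods 1·3): 0.46 vs {0.32, 0.21, 0.44, 0.24} → pass.
Neu (methods 2·3): 0.37 vs {0.25, 0.22, 0.40, 0.23} → fail.
Per (methods 1·2): 0.58 vs {0.33, 0.32, 0.07, 0.16} → pass.
Per (methods 1·3): 0.56 vs {0.21, 0.32, 0.14, 0.11} → pass.
Per (methods 2·3): 0.41 vs {0.22, 0.25, 0.15, 0.12} → pass.
Emp (methods 1·2): 0.37 vs {0.35, 0.35, 0.16, 0.07} → pass.
Emp (methods 1·3): 0.46 vs {0.24, 0.44, 0.11, 0.14} → pass.
Emp (methods 2·3): 0.45 vs {0.23, 0.40, 0.12, 0.15} → pass.
1 of 9 fail.

1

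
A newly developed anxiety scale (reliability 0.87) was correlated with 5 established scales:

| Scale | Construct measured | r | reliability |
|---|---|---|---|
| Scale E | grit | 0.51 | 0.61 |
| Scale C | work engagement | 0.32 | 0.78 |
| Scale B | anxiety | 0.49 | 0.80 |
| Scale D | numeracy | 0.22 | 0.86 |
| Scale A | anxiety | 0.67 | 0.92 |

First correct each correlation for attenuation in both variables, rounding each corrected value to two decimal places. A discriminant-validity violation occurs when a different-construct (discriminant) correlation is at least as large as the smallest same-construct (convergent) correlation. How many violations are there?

Disattenuated r (r / √(r_scale · r_new)):
  Scale E (disc): 0.51 / √(0.61·0.87) = 0.70
  Scale C (disc): 0.32 / √(0.78·0.87) = 0.39
  Scale B (conv): 0.49 / √(0.80·0.87) = 0.59
  Scale D (disc): 0.22 / √(0.86·0.87) = 0.25
  Scale A (conv): 0.67 / √(0.92·0.87) = 0.75
Smallest convergent = 0.59. Discriminant values: 0.70, 0.39, 0.25; count ≥ 0.59 → 1.

1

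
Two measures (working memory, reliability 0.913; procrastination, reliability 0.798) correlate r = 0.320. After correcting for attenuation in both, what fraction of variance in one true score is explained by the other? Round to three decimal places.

0.141

Disattenuated r = 0.320 / √(0.913 × 0.798) = 0.320 / 0.8536 = 0.3749.
Shared true-score variance = 0.3749² = 0.1406 ≈ 0.141.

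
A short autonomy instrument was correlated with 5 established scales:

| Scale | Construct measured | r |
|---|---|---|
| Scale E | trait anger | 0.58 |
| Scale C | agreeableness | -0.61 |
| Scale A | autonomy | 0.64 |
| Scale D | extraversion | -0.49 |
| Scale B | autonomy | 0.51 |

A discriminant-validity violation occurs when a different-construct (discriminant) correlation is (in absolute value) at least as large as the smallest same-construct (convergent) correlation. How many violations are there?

2

Convergent (same construct = autonomy): Scale A, Scale B.
Smallest convergent = 0.51. Discriminant |r|: 0.58, 0.61, 0.49; count ≥ 0.51 → 2.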